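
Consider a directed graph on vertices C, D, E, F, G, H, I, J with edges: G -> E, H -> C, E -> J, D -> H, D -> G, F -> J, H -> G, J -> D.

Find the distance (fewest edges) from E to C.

Distance 0: E.
Distance 1: J.
Distance 2: D.
Distance 3: G, H.
Distance 4: C — contains C.

4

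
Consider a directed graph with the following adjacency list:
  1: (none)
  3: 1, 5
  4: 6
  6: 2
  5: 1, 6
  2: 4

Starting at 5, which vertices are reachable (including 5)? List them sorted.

Start at 5.
Its neighbours: 1, 6.
Then their neighbours: 2.
Then next layer: 4.
Nothing further is reachable.

1, 2, 4, 5, 6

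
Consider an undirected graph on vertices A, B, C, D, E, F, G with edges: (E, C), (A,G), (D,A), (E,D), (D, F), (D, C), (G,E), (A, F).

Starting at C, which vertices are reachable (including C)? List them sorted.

A, C, D, E, F, G

Start at C.
Its neighbours: D, E.
Then their neighbours: A, F, G.
Nothing further is reachable.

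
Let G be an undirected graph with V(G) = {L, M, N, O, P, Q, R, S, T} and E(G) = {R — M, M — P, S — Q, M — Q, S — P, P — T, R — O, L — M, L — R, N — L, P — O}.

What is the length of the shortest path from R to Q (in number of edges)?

Distance 0: R.
Distance 1: L, M, O.
Distance 2: N, P, Q — contains Q.

2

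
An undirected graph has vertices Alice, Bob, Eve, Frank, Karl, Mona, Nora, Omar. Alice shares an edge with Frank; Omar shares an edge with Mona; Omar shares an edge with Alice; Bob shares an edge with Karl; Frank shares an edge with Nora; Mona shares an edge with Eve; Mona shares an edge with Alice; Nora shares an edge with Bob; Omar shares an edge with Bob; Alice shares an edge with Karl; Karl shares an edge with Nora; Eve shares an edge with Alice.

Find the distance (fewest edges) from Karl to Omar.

2

Distance 0: Karl.
Distance 1: Alice, Bob, Nora.
Distance 2: Eve, Frank, Mona, Omar — contains Omar.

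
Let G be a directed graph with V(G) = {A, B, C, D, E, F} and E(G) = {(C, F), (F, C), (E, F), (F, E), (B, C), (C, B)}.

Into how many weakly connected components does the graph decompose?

From A: component {A}.
From B: component {B, C, E, F}.
From D: component {D}.
That's 3 components.

3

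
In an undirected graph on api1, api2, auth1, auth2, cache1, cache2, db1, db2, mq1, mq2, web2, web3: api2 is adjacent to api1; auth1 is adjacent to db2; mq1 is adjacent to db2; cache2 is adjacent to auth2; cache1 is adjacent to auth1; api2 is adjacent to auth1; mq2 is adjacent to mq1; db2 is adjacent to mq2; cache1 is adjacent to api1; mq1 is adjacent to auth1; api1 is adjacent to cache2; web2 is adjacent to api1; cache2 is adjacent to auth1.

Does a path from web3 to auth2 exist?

web3 has no edges, so nothing is reachable from it.

No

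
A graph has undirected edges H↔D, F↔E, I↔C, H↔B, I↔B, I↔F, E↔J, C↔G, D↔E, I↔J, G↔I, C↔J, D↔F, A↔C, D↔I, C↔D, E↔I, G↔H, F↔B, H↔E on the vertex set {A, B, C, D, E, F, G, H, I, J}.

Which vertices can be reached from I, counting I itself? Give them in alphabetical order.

Start at I.
Its neighbours: B, C, D, E, F, G, J.
Then their neighbours: A, H.
Every vertex is now reached.

A, B, C, D, E, F, G, H, I, J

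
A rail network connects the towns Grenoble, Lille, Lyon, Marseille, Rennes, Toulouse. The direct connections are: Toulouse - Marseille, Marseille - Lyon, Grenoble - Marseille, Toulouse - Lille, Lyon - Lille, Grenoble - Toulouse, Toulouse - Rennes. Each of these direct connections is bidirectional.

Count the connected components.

From Grenoble: component {Grenoble, Lille, Lyon, Marseille, Rennes, Toulouse}.
That's 1 component.

1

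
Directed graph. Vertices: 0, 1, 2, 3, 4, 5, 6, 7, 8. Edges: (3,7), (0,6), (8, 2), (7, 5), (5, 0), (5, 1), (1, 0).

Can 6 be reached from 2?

2 has no outgoing edges, so nothing is reachable from it.

No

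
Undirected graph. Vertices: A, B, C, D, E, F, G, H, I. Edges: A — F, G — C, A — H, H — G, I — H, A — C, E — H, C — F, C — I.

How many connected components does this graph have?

3

From A: component {A, C, E, F, G, H, I}.
From B: component {B}.
From D: component {D}.
That's 3 components.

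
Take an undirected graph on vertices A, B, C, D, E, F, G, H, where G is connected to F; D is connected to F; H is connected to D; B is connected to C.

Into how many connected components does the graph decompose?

From A: component {A}.
From B: component {B, C}.
From D: component {D, F, G, H}.
From E: component {E}.
That's 4 components.

4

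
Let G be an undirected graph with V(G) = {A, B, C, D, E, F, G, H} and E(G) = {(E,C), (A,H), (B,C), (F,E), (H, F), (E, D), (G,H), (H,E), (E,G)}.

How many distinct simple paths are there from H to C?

H–E–C
H–F–E–C
H–G–E–C

3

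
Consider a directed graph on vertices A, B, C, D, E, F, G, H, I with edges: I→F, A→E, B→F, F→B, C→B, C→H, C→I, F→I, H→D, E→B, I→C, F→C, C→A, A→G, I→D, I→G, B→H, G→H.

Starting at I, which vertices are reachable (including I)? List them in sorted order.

A, B, C, D, E, F, G, H, I

Start at I.
Its neighbours: C, D, F, G.
Then their neighbours: A, B, H.
Then next layer: E.
Every vertex is now reached.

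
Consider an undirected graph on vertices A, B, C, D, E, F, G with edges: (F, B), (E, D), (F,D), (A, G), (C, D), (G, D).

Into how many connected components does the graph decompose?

From A: component {A, B, C, D, E, F, G}.
That's 1 component.

1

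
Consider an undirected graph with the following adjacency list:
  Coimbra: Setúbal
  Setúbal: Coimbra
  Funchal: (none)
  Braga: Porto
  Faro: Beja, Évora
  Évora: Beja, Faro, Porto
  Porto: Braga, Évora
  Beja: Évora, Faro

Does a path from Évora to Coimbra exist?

Explore from Évora.
Distance 1: reach Beja, Faro, Porto.
Distance 2: reach Braga.
The search is exhausted without reaching Coimbra; it lies in a different component.

No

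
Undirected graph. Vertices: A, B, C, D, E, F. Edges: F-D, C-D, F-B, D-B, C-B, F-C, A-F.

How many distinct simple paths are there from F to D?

5

F–B–C–D
F–B–D
F–C–B–D
F–C–D
F–D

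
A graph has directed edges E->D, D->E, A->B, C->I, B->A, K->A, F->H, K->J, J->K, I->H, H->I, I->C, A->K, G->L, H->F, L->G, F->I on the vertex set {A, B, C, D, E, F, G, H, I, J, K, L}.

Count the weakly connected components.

4

From A: component {A, B, J, K}.
From C: component {C, F, H, I}.
From D: component {D, E}.
From G: component {G, L}.
That's 4 components.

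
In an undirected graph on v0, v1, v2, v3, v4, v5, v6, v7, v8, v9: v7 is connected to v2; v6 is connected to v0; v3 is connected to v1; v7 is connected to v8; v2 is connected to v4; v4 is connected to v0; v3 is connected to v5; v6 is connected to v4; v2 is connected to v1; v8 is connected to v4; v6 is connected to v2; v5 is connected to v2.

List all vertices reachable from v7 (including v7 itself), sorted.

Start at v7.
Its neighbours: v2, v8.
Then their neighbours: v1, v4, v5, v6.
Then next layer: v0, v3.
Nothing further is reachable.

v0, v1, v2, v3, v4, v5, v6, v7, v8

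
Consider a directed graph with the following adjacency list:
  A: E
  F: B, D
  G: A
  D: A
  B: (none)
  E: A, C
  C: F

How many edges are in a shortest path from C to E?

Distance 0: C.
Distance 1: F.
Distance 2: B, D.
Distance 3: A.
Distance 4: E — contains E.

4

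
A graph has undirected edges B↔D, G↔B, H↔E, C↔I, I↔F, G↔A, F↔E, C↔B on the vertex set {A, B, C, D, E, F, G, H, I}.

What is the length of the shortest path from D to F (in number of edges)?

4

Distance 0: D.
Distance 1: B.
Distance 2: C, G.
Distance 3: A, I.
Distance 4: F — contains F.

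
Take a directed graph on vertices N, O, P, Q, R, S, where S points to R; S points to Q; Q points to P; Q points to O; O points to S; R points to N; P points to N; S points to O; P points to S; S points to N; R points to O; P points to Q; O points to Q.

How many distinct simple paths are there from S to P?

S→O→Q→P
S→Q→P
S→R→O→Q→P

3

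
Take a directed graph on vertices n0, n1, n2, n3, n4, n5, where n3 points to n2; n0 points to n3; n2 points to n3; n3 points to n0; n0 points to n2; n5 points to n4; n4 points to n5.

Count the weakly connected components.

From n0: component {n0, n2, n3}.
From n1: component {n1}.
From n4: component {n4, n5}.
That's 3 components.

3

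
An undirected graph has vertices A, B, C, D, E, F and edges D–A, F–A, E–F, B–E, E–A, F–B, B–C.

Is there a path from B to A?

Explore from B.
Distance 1: reach C, E, F.
Distance 2: reach A.
Found A.

Yes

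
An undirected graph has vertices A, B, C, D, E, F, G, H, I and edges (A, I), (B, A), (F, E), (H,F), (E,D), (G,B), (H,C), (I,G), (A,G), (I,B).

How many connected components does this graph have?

From A: component {A, B, G, I}.
From C: component {C, D, E, F, H}.
That's 2 components.

2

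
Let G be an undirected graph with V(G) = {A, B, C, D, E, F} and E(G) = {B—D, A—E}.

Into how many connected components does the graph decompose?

From A: component {A, E}.
From B: component {B, D}.
From C: component {C}.
From F: component {F}.
That's 4 components.

4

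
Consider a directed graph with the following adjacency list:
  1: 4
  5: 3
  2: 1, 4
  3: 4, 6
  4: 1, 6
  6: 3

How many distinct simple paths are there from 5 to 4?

1

5→3→4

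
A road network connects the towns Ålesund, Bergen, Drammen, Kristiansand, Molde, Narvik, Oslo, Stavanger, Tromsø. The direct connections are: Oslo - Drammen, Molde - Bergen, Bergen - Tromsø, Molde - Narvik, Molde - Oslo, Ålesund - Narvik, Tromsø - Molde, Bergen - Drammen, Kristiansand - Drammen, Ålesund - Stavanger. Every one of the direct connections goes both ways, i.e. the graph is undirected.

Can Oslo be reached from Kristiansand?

Explore from Kristiansand.
Distance 1: reach Drammen.
Distance 2: reach Bergen, Oslo.
Found Oslo.

Yes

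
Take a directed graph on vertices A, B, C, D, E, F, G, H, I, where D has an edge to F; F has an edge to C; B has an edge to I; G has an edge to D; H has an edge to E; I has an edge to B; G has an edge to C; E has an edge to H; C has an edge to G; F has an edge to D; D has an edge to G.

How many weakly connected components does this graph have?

From A: component {A}.
From B: component {B, I}.
From C: component {C, D, F, G}.
From E: component {E, H}.
That's 4 components.

4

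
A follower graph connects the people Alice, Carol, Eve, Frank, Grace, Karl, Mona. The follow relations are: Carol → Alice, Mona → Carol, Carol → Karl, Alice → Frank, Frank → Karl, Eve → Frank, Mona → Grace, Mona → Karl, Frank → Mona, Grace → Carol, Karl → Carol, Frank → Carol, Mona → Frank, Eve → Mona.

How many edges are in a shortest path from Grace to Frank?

Distance 0: Grace.
Distance 1: Carol.
Distance 2: Alice, Karl.
Distance 3: Frank — contains Frank.

3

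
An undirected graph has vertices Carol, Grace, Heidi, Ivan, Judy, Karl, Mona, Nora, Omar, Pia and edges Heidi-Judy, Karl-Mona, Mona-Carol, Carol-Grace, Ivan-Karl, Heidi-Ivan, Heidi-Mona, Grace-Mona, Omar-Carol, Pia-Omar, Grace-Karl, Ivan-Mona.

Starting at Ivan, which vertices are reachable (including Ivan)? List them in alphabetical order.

Carol, Grace, Heidi, Ivan, Judy, Karl, Mona, Omar, Pia

Start at Ivan.
Its neighbours: Heidi, Karl, Mona.
Then their neighbours: Carol, Grace, Judy.
Then next layer: Omar.
Then next layer: Pia.
Nothing further is reachable.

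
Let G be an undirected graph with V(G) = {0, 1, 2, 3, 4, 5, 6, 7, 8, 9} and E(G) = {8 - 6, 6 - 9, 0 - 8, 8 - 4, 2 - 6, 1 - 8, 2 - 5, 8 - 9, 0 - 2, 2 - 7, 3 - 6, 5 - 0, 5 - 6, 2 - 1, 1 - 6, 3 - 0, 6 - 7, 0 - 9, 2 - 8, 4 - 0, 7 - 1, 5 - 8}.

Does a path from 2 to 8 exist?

Yes

Explore from 2.
Distance 1: reach 0, 1, 5, 6, 7, 8.
Found 8.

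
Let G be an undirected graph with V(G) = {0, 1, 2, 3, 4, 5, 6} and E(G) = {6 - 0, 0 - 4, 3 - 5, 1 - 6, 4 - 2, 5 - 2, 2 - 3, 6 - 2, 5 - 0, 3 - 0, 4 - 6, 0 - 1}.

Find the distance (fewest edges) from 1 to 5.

2

Distance 0: 1.
Distance 1: 0, 6.
Distance 2: 2, 3, 4, 5 — contains 5.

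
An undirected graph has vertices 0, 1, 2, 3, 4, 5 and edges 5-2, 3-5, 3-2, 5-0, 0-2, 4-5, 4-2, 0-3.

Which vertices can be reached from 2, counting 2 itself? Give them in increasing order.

Start at 2.
Its neighbours: 0, 3, 4, 5.
Nothing further is reachable.

0, 2, 3, 4, 5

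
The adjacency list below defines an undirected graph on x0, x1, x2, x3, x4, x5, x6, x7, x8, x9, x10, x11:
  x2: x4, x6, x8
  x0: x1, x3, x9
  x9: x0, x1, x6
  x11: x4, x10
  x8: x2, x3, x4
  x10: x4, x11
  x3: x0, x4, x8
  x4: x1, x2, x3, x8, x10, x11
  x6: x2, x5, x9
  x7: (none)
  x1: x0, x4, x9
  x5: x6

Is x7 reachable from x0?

Explore from x0.
Distance 1: reach x1, x3, x9.
Distance 2: reach x4, x6, x8.
Distance 3: reach x2, x5, x10, x11.
The search is exhausted without reaching x7; it lies in a different component.

No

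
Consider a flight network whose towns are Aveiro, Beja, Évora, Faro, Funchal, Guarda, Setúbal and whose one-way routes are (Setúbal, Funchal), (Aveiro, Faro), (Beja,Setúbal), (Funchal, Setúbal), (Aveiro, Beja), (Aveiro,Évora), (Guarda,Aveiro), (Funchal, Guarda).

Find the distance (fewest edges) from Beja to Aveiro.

4

Distance 0: Beja.
Distance 1: Setúbal.
Distance 2: Funchal.
Distance 3: Guarda.
Distance 4: Aveiro — contains Aveiro.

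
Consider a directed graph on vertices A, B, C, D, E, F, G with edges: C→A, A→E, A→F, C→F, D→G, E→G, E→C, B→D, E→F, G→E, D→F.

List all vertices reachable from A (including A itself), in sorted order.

A, C, E, F, G

Start at A.
Its neighbours: E, F.
Then their neighbours: C, G.
Nothing further is reachable.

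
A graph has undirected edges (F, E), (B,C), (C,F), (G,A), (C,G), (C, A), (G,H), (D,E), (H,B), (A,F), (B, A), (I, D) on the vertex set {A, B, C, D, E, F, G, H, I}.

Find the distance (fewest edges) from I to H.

Distance 0: I.
Distance 1: D.
Distance 2: E.
Distance 3: F.
Distance 4: A, C.
Distance 5: B, G.
Distance 6: H — contains H.

6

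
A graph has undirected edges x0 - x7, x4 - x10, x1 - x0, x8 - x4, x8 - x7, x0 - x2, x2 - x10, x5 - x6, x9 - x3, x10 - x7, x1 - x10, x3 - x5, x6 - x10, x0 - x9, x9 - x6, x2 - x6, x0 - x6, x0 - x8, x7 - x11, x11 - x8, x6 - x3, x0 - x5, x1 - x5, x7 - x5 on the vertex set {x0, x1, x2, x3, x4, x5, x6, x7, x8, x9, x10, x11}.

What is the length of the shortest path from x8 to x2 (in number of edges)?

Distance 0: x8.
Distance 1: x0, x4, x7, x11.
Distance 2: x1, x2, x5, x6, x9, x10 — contains x2.

2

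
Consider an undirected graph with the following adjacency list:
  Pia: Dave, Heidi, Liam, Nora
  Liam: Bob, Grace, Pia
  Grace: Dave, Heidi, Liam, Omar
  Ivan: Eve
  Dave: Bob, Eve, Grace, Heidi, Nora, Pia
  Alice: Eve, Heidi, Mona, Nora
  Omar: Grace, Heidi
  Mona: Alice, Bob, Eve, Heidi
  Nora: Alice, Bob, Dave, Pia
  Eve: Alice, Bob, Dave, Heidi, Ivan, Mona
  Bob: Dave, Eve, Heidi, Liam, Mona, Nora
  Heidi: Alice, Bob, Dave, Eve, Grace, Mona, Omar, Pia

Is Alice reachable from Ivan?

Yes

Explore from Ivan.
Distance 1: reach Eve.
Distance 2: reach Alice, Bob, Dave, Heidi, Mona.
Found Alice.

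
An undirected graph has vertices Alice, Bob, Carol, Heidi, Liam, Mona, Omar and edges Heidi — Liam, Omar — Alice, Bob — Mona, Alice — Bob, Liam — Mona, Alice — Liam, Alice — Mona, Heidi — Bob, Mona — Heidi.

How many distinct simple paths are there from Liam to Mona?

Liam–Alice–Bob–Heidi–Mona
Liam–Alice–Bob–Mona
Liam–Alice–Mona
Liam–Heidi–Bob–Alice–Mona
Liam–Heidi–Bob–Mona
Liam–Heidi–Mona
Liam–Mona

7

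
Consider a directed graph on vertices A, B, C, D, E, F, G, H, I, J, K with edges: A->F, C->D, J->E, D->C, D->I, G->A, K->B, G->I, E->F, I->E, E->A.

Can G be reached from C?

No

Explore from C.
Distance 1: reach D.
Distance 2: reach I.
Distance 3: reach E.
Distance 4: reach A, F.
The search from C is exhausted; no directed path reaches G.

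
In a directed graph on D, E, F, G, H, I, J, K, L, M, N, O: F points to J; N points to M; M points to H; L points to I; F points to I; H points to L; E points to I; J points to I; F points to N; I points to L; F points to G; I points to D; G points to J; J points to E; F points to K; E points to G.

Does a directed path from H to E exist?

Explore from H.
Distance 1: reach L.
Distance 2: reach I.
Distance 3: reach D.
The search from H is exhausted; no directed path reaches E.

No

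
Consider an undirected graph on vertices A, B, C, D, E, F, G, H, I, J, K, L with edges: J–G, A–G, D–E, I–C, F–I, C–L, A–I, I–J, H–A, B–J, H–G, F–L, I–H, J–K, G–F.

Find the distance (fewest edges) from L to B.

Distance 0: L.
Distance 1: C, F.
Distance 2: G, I.
Distance 3: A, H, J.
Distance 4: B, K — contains B.

4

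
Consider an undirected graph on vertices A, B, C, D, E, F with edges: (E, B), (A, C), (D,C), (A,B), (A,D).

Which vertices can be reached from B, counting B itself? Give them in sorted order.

Start at B.
Its neighbours: A, E.
Then their neighbours: C, D.
Nothing further is reachable.

A, B, C, D, E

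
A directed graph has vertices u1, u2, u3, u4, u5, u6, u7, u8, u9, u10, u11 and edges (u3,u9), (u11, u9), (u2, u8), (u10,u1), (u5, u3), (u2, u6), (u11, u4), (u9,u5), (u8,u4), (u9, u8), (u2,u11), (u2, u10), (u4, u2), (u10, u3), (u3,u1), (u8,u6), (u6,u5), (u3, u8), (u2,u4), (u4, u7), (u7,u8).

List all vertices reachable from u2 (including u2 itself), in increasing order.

Start at u2.
Its neighbours: u4, u6, u8, u10, u11.
Then their neighbours: u1, u3, u5, u7, u9.
Every vertex is now reached.

u1, u2, u3, u4, u5, u6, u7, u8, u9, u10, u11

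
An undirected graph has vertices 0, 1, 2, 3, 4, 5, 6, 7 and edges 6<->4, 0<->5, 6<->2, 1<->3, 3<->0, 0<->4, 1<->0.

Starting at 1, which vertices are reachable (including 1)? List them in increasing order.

0, 1, 2, 3, 4, 5, 6

Start at 1.
Its neighbours: 0, 3.
Then their neighbours: 4, 5.
Then next layer: 6.
Then next layer: 2.
Nothing further is reachable.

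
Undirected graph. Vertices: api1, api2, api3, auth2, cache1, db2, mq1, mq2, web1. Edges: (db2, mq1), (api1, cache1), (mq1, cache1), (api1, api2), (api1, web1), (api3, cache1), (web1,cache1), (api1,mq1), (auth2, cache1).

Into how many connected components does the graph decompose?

2

From api1: component {api1, api2, api3, auth2, cache1, db2, mq1, web1}.
From mq2: component {mq2}.
That's 2 components.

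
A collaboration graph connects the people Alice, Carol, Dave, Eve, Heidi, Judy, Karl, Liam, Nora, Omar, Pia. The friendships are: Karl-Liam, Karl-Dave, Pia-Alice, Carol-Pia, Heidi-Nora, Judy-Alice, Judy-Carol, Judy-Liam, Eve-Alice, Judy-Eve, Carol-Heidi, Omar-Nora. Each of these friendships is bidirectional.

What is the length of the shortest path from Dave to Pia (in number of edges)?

5

Distance 0: Dave.
Distance 1: Karl.
Distance 2: Liam.
Distance 3: Judy.
Distance 4: Alice, Carol, Eve.
Distance 5: Heidi, Pia — contains Pia.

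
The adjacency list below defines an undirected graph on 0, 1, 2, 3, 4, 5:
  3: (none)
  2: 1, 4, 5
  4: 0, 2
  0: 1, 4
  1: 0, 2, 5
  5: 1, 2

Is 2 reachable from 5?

Explore from 5.
Distance 1: reach 1, 2.
Found 2.

Yes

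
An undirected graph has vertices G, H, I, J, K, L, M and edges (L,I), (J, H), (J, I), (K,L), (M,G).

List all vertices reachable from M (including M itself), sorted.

G, M

Start at M.
Its neighbours: G.
Nothing further is reachable.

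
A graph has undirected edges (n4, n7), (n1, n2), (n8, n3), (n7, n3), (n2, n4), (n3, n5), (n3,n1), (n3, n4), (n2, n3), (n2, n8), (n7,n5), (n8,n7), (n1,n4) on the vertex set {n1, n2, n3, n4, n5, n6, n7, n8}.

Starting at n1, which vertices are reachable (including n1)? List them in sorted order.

Start at n1.
Its neighbours: n2, n3, n4.
Then their neighbours: n5, n7, n8.
Nothing further is reachable.

n1, n2, n3, n4, n5, n7, n8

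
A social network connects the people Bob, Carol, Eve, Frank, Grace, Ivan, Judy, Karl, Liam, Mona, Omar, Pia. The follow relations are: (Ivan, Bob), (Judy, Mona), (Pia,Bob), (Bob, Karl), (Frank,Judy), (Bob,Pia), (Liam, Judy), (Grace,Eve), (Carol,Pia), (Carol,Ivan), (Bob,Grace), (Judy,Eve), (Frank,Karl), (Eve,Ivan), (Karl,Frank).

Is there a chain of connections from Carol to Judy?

Yes

Explore from Carol.
Distance 1: reach Ivan, Pia.
Distance 2: reach Bob.
Distance 3: reach Grace, Karl.
Distance 4: reach Eve, Frank.
Distance 5: reach Judy.
Found Judy.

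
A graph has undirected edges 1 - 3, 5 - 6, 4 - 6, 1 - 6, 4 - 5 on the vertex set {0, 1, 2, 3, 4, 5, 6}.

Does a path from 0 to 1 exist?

No

0 has no edges, so nothing is reachable from it.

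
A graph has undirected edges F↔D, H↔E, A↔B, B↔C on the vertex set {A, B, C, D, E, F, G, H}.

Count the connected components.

4

From A: component {A, B, C}.
From D: component {D, F}.
From E: component {E, H}.
From G: component {G}.
That's 4 components.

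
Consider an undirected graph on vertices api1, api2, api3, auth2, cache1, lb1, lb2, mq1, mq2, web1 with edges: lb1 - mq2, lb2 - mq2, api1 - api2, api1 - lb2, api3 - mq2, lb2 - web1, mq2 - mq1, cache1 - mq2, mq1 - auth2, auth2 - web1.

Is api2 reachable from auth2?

Explore from auth2.
Distance 1: reach mq1, web1.
Distance 2: reach lb2, mq2.
Distance 3: reach api1, api3, cache1, lb1.
Distance 4: reach api2.
Found api2.

Yes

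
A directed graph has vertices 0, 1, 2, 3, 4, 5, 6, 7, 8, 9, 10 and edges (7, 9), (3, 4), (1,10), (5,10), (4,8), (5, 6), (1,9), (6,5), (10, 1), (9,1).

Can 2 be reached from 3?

No

Explore from 3.
Distance 1: reach 4.
Distance 2: reach 8.
The search from 3 is exhausted; no directed path reaches 2.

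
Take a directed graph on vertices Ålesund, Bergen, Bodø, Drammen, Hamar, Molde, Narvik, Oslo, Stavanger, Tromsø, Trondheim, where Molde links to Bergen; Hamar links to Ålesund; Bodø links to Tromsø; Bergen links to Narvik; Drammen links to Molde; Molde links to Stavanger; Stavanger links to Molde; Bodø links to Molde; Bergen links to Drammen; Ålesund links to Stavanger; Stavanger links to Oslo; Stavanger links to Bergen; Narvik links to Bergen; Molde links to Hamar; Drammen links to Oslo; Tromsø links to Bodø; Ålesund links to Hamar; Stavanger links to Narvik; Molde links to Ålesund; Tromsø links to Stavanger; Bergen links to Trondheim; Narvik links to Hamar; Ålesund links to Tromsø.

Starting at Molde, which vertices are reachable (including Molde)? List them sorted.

Start at Molde.
Its neighbours: Ålesund, Bergen, Hamar, Stavanger.
Then their neighbours: Drammen, Narvik, Oslo, Tromsø, Trondheim.
Then next layer: Bodø.
Every vertex is now reached.

Ålesund, Bergen, Bodø, Drammen, Hamar, Molde, Narvik, Oslo, Stavanger, Tromsø, Trondheim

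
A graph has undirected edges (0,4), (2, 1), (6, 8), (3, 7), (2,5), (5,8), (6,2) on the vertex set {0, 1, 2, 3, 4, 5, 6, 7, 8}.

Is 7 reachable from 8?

No

Explore from 8.
Distance 1: reach 5, 6.
Distance 2: reach 2.
Distance 3: reach 1.
The search is exhausted without reaching 7; it lies in a different component.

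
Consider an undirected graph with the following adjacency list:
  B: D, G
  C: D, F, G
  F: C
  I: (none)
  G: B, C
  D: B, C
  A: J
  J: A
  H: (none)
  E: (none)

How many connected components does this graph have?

From A: component {A, J}.
From B: component {B, C, D, F, G}.
From E: component {E}.
From H: component {H}.
From I: component {I}.
That's 5 components.

5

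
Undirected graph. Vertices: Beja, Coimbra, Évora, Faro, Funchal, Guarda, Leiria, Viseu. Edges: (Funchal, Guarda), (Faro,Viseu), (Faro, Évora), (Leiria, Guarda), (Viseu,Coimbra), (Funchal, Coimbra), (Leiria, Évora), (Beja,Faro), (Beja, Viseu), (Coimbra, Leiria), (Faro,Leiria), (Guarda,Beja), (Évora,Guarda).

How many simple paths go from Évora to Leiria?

Évora–Faro–Beja–Guarda–Funchal–Coimbra–Leiria
Évora–Faro–Beja–Guarda–Leiria
Évora–Faro–Beja–Viseu–Coimbra–Funchal–Guarda–Leiria
Évora–Faro–Beja–Viseu–Coimbra–Leiria
Évora–Faro–Leiria
Évora–Faro–Viseu–Beja–Guarda–Funchal–Coimbra–Leiria
Évora–Faro–Viseu–Beja–Guarda–Leiria
Évora–Faro–Viseu–Coimbra–Funchal–Guarda–Leiria
... and 10 more.

18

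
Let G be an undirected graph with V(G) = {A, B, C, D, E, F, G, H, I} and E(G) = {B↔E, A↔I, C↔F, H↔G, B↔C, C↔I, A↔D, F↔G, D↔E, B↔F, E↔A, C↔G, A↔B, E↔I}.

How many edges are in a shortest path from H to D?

Distance 0: H.
Distance 1: G.
Distance 2: C, F.
Distance 3: B, I.
Distance 4: A, E.
Distance 5: D — contains D.

5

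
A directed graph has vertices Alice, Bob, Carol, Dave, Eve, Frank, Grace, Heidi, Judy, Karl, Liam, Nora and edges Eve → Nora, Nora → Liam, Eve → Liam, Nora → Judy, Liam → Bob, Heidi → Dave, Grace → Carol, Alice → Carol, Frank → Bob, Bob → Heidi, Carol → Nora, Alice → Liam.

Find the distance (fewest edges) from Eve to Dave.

Distance 0: Eve.
Distance 1: Liam, Nora.
Distance 2: Bob, Judy.
Distance 3: Heidi.
Distance 4: Dave — contains Dave.

4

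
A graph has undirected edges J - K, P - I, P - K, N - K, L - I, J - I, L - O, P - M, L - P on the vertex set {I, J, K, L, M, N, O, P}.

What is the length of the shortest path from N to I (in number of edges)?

Distance 0: N.
Distance 1: K.
Distance 2: J, P.
Distance 3: I, L, M — contains I.

3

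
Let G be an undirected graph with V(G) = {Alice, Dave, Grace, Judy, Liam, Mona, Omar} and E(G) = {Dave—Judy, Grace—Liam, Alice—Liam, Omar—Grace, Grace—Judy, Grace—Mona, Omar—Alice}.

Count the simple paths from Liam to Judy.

Liam–Alice–Omar–Grace–Judy
Liam–Grace–Judy

2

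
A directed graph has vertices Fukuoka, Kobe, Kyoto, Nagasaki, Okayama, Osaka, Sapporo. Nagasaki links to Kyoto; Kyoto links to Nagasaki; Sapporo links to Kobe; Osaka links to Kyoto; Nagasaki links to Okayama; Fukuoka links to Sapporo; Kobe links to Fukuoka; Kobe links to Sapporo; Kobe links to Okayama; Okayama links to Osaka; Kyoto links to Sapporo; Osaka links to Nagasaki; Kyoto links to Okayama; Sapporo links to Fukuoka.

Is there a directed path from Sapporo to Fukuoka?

Yes

Explore from Sapporo.
Distance 1: reach Fukuoka, Kobe.
Found Fukuoka.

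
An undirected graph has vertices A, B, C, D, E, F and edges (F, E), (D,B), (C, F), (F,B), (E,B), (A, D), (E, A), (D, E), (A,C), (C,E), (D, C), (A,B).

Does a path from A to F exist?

Yes

Explore from A.
Distance 1: reach B, C, D, E.
Distance 2: reach F.
Found F.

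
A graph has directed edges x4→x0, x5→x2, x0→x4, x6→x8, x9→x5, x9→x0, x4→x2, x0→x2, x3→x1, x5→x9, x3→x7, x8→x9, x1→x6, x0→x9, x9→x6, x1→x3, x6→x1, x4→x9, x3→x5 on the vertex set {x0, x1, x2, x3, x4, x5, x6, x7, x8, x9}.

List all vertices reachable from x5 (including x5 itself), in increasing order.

x0, x1, x2, x3, x4, x5, x6, x7, x8, x9

Start at x5.
Its neighbours: x2, x9.
Then their neighbours: x0, x6.
Then next layer: x1, x4, x8.
Then next layer: x3.
Then next layer: x7.
Every vertex is now reached.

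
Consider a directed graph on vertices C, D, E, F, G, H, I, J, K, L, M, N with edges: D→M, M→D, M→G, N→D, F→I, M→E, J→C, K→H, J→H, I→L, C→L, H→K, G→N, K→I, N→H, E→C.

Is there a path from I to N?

Explore from I.
Distance 1: reach L.
The search from I is exhausted; no directed path reaches N.

No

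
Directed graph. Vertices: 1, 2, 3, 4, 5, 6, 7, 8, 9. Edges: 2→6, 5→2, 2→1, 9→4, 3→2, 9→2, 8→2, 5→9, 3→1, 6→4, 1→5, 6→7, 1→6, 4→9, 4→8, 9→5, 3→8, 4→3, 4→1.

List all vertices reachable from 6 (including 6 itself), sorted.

1, 2, 3, 4, 5, 6, 7, 8, 9

Start at 6.
Its neighbours: 4, 7.
Then their neighbours: 1, 3, 8, 9.
Then next layer: 2, 5.
Every vertex is now reached.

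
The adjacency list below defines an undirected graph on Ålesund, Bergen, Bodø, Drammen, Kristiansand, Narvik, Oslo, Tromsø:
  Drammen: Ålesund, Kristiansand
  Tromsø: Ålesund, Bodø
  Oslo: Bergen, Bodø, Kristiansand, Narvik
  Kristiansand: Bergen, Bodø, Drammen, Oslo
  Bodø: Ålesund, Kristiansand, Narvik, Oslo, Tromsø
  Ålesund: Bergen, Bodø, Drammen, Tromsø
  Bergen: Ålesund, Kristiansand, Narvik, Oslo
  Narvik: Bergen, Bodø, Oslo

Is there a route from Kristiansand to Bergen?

Explore from Kristiansand.
Distance 1: reach Bergen, Bodø, Drammen, Oslo.
Found Bergen.

Yes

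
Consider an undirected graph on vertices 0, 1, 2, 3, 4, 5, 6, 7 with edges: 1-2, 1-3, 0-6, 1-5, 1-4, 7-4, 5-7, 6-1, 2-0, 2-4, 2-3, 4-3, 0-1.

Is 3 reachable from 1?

Explore from 1.
Distance 1: reach 0, 2, 3, 4, 5, 6.
Found 3.

Yes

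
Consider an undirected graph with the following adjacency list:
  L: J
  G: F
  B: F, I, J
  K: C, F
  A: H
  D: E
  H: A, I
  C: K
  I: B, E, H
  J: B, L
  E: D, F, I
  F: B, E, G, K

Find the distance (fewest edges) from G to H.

Distance 0: G.
Distance 1: F.
Distance 2: B, E, K.
Distance 3: C, D, I, J.
Distance 4: H, L — contains H.

4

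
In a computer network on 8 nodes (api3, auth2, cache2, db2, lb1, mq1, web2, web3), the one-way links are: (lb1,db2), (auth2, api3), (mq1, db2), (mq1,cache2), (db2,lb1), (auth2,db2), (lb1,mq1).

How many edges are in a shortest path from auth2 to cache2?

4

Distance 0: auth2.
Distance 1: api3, db2.
Distance 2: lb1.
Distance 3: mq1.
Distance 4: cache2 — contains cache2.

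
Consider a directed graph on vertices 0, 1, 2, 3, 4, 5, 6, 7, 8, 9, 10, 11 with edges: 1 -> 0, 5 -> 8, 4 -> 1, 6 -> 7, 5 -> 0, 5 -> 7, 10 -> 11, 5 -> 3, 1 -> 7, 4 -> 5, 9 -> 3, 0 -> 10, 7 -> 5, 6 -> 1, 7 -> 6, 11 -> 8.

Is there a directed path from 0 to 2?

Explore from 0.
Distance 1: reach 10.
Distance 2: reach 11.
Distance 3: reach 8.
The search from 0 is exhausted; no directed path reaches 2.

No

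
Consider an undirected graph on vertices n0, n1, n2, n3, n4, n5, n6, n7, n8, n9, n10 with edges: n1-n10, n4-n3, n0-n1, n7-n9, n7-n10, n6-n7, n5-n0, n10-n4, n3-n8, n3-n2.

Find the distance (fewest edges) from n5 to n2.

Distance 0: n5.
Distance 1: n0.
Distance 2: n1.
Distance 3: n10.
Distance 4: n4, n7.
Distance 5: n3, n6, n9.
Distance 6: n2, n8 — contains n2.

6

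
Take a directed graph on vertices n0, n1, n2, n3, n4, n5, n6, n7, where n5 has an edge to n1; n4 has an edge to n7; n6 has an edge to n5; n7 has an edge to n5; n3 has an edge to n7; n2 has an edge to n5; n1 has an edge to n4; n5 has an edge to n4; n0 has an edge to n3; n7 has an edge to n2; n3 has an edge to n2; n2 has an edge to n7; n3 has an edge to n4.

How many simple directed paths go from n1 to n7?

1

n1→n4→n7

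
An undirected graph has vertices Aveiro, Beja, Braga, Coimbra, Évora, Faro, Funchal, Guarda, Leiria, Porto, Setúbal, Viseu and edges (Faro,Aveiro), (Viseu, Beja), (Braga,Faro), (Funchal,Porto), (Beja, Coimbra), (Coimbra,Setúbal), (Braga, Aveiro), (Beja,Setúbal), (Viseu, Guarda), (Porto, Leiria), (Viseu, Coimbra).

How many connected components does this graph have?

4

From Aveiro: component {Aveiro, Braga, Faro}.
From Beja: component {Beja, Coimbra, Guarda, Setúbal, Viseu}.
From Évora: component {Évora}.
From Funchal: component {Funchal, Leiria, Porto}.
That's 4 components.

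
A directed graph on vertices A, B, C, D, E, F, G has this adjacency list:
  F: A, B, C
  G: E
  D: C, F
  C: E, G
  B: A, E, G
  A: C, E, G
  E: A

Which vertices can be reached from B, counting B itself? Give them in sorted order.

A, B, C, E, G

Start at B.
Its neighbours: A, E, G.
Then their neighbours: C.
Nothing further is reachable.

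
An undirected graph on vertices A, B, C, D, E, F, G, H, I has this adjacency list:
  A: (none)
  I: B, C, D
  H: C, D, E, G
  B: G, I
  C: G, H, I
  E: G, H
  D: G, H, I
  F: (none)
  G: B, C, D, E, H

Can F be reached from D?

No

Explore from D.
Distance 1: reach G, H, I.
Distance 2: reach B, C, E.
The search is exhausted without reaching F; it lies in a different component.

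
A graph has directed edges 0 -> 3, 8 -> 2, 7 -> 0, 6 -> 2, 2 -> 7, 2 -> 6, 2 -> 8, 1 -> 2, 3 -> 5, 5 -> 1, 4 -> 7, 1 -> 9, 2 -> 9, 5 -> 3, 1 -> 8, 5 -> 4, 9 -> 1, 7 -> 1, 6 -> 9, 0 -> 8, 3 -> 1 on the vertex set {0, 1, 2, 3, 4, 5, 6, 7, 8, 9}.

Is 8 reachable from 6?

Yes

Explore from 6.
Distance 1: reach 2, 9.
Distance 2: reach 1, 7, 8.
Found 8.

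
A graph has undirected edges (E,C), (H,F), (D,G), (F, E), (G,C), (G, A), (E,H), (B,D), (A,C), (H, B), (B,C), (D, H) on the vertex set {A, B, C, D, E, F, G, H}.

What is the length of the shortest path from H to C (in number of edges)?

Distance 0: H.
Distance 1: B, D, E, F.
Distance 2: C, G — contains C.

2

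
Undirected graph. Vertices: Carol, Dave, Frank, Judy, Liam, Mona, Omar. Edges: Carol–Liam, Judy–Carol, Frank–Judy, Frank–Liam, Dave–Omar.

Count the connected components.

3

From Carol: component {Carol, Frank, Judy, Liam}.
From Dave: component {Dave, Omar}.
From Mona: component {Mona}.
That's 3 components.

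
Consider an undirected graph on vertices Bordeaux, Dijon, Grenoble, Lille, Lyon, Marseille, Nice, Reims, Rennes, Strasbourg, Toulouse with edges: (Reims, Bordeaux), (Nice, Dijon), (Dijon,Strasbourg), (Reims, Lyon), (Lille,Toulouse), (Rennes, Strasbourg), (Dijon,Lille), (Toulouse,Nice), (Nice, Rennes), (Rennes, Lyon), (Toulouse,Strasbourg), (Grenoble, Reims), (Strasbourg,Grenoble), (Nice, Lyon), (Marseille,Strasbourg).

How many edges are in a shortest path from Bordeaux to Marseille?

4

Distance 0: Bordeaux.
Distance 1: Reims.
Distance 2: Grenoble, Lyon.
Distance 3: Nice, Rennes, Strasbourg.
Distance 4: Dijon, Marseille, Toulouse — contains Marseille.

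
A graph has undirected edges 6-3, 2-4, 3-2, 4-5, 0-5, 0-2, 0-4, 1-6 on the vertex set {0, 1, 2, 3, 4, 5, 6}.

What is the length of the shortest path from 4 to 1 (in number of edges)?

Distance 0: 4.
Distance 1: 0, 2, 5.
Distance 2: 3.
Distance 3: 6.
Distance 4: 1 — contains 1.

4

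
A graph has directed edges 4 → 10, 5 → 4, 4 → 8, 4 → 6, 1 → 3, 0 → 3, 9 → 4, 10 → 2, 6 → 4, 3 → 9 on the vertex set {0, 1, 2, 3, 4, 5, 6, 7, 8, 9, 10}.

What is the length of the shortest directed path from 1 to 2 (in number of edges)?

Distance 0: 1.
Distance 1: 3.
Distance 2: 9.
Distance 3: 4.
Distance 4: 6, 8, 10.
Distance 5: 2 — contains 2.

5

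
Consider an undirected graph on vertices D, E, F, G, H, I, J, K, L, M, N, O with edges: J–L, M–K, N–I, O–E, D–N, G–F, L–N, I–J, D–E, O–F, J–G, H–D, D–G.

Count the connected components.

2

From D: component {D, E, F, G, H, I, J, L, N, O}.
From K: component {K, M}.
That's 2 components.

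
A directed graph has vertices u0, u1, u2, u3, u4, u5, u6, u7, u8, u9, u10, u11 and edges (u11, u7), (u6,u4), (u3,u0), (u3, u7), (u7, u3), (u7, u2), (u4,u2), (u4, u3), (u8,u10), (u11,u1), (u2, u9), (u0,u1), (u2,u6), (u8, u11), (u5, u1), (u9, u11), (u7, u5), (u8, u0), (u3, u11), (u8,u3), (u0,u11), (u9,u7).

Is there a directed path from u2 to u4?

Yes

Explore from u2.
Distance 1: reach u6, u9.
Distance 2: reach u4, u7, u11.
Found u4.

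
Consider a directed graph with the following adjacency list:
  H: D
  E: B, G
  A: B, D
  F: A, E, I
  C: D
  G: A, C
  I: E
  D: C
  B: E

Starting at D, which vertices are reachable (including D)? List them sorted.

C, D

Start at D.
Its neighbours: C.
Nothing further is reachable.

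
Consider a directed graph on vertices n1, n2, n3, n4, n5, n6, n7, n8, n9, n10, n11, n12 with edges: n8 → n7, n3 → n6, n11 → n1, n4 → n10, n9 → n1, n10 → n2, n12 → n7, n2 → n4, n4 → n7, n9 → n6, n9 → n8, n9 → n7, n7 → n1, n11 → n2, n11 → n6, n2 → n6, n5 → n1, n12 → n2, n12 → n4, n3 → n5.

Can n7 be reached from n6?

No

n6 has no outgoing edges, so nothing is reachable from it.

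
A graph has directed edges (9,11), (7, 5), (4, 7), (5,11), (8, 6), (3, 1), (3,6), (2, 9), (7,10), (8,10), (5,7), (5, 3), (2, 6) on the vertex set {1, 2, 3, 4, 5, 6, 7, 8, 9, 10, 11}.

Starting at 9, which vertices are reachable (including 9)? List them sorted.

Start at 9.
Its neighbours: 11.
Nothing further is reachable.

9, 11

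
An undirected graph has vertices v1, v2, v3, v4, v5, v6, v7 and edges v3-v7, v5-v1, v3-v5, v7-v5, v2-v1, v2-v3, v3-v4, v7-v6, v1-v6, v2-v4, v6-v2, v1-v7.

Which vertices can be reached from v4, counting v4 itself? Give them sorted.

v1, v2, v3, v4, v5, v6, v7

Start at v4.
Its neighbours: v2, v3.
Then their neighbours: v1, v5, v6, v7.
Every vertex is now reached.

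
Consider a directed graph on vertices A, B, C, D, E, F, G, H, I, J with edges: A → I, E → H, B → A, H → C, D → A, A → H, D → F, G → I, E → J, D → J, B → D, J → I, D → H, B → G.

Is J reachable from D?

Explore from D.
Distance 1: reach A, F, H, J.
Found J.

Yes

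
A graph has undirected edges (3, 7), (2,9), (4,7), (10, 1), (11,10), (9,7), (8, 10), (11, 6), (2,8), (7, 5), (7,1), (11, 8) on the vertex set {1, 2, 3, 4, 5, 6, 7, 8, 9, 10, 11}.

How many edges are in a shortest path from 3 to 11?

4

Distance 0: 3.
Distance 1: 7.
Distance 2: 1, 4, 5, 9.
Distance 3: 2, 10.
Distance 4: 8, 11 — contains 11.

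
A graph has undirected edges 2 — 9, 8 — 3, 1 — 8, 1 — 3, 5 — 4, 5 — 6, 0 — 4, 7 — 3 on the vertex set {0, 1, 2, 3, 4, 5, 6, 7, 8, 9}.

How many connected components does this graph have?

3

From 0: component {0, 4, 5, 6}.
From 1: component {1, 3, 7, 8}.
From 2: component {2, 9}.
That's 3 components.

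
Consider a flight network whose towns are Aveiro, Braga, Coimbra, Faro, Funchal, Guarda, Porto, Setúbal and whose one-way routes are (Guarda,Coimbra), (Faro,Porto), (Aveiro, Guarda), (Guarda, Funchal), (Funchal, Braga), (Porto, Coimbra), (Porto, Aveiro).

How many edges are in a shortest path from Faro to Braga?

5

Distance 0: Faro.
Distance 1: Porto.
Distance 2: Aveiro, Coimbra.
Distance 3: Guarda.
Distance 4: Funchal.
Distance 5: Braga — contains Braga.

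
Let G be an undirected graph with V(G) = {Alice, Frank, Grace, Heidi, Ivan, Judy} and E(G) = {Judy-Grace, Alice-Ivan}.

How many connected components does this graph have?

From Alice: component {Alice, Ivan}.
From Frank: component {Frank}.
From Grace: component {Grace, Judy}.
From Heidi: component {Heidi}.
That's 4 components.

4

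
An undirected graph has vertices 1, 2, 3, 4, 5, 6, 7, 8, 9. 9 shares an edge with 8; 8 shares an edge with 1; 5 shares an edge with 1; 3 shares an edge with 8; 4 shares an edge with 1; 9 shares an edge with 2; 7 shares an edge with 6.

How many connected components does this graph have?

From 1: component {1, 2, 3, 4, 5, 8, 9}.
From 6: component {6, 7}.
That's 2 components.

2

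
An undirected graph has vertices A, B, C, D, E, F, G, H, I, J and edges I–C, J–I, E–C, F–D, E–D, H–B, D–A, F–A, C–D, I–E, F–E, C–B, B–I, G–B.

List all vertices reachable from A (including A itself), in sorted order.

Start at A.
Its neighbours: D, F.
Then their neighbours: C, E.
Then next layer: B, I.
Then next layer: G, H, J.
Every vertex is now reached.

A, B, C, D, E, F, G, H, I, J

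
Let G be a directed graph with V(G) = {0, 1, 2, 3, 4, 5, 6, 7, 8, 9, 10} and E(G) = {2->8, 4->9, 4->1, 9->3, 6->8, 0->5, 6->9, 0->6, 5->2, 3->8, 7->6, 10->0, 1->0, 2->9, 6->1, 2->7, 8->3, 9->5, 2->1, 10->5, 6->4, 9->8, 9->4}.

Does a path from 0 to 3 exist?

Explore from 0.
Distance 1: reach 5, 6.
Distance 2: reach 1, 2, 4, 8, 9.
Distance 3: reach 3, 7.
Found 3.

Yes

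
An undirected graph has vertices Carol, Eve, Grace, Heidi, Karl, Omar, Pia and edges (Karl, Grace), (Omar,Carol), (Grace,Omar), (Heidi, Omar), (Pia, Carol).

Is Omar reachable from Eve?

No

Eve has no edges, so nothing is reachable from it.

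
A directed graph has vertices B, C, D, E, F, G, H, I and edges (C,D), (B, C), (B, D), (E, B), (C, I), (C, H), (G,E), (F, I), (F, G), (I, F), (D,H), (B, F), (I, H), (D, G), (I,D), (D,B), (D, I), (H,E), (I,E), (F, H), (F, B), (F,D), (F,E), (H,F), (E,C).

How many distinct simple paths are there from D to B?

D→B
D→G→E→B
D→G→E→C→H→F→B
D→G→E→C→I→F→B
D→G→E→C→I→H→F→B
D→H→E→B
D→H→E→C→I→F→B
D→H→F→B
... and 13 more.

21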